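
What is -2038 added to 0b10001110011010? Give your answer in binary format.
Convert 0b10001110011010 (binary) → 8192 + 512 + 256 + 128 + 16 + 8 + 2 = 9114 (decimal)
Compute -2038 + 9114 = 7076
Convert 7076 (decimal) → 7076 = 4096 + 2048 + 512 + 256 + 128 + 32 + 4 → 0b1101110100100 (binary)
0b1101110100100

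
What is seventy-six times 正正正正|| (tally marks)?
Convert seventy-six (English words) → 76 (decimal)
Convert 正正正正|| (tally marks) → 5 + 5 + 5 + 5 + 2 = 22 (decimal)
Compute 76 × 22 = 1672
1672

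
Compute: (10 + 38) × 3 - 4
Parentheses first: 10 + 38 = 48
Multiply: 48 × 3 = 144
Subtract: 144 - 4 = 140
140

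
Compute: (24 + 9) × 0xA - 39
Convert 0xA (hexadecimal) → 10 (decimal)
Expression in decimal: (24 + 9) × 10 - 39
Parentheses first: 24 + 9 = 33
Multiply: 33 × 10 = 330
Subtract: 330 - 39 = 291
291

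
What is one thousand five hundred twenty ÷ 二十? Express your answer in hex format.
Convert one thousand five hundred twenty (English words) → 1×1000 + 5×100 + 20 = 1520 (decimal)
Convert 二十 (Chinese numeral) → 2×10 = 20 (decimal)
Compute 1520 ÷ 20 = 76
Convert 76 (decimal) → 76 = 4×16 + 12 → 0x4C (hexadecimal)
0x4C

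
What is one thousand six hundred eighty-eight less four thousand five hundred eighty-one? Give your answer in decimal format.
Convert one thousand six hundred eighty-eight (English words) → 1×1000 + 6×100 + 88 = 1688 (decimal)
Convert four thousand five hundred eighty-one (English words) → 4×1000 + 5×100 + 81 = 4581 (decimal)
Compute 1688 - 4581 = -2893
-2893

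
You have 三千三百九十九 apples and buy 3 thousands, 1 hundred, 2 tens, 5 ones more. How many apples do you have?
Convert 三千三百九十九 (Chinese numeral) → 3×1000 + 3×100 + 9×10 + 9 = 3399 (decimal)
Convert 3 thousands, 1 hundred, 2 tens, 5 ones (place-value notation) → 3×1000 + 1×100 + 2×10 + 5 = 3125 (decimal)
Compute 3399 + 3125 = 6524
6524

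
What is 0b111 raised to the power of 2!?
Convert 0b111 (binary) → 4 + 2 + 1 = 7 (decimal)
Convert 2! (factorial) → 2 (decimal)
Compute 7 ^ 2 = 49
49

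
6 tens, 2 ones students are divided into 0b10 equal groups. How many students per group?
Convert 6 tens, 2 ones (place-value notation) → 6×10 + 2 = 62 (decimal)
Convert 0b10 (binary) → 2 (decimal)
Compute 62 ÷ 2 = 31
31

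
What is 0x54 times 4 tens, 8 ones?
Convert 0x54 (hexadecimal) → 5×16 + 4 = 84 (decimal)
Convert 4 tens, 8 ones (place-value notation) → 4×10 + 8 = 48 (decimal)
Compute 84 × 48 = 4032
4032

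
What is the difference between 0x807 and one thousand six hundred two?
Convert 0x807 (hexadecimal) → 8×256 + 7 = 2055 (decimal)
Convert one thousand six hundred two (English words) → 1×1000 + 6×100 + 2 = 1602 (decimal)
Difference: |2055 - 1602| = 453
453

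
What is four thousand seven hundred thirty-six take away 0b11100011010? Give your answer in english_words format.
Convert four thousand seven hundred thirty-six (English words) → 4×1000 + 7×100 + 36 = 4736 (decimal)
Convert 0b11100011010 (binary) → 1024 + 512 + 256 + 16 + 8 + 2 = 1818 (decimal)
Compute 4736 - 1818 = 2918
Convert 2918 (decimal) → 2918 = 2×1000 + 9×100 + 18 → two thousand nine hundred eighteen (English words)
two thousand nine hundred eighteen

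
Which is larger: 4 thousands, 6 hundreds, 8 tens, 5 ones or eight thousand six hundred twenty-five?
Convert 4 thousands, 6 hundreds, 8 tens, 5 ones (place-value notation) → 4×1000 + 6×100 + 8×10 + 5 = 4685 (decimal)
Convert eight thousand six hundred twenty-five (English words) → 8×1000 + 6×100 + 25 = 8625 (decimal)
Compare 4685 vs 8625: larger = 8625
8625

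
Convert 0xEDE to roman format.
Convert 0xEDE (hexadecimal) → 14×256 + 13×16 + 14 = 3806 (decimal)
Convert 3806 (decimal) → 3806 = 1000 + 1000 + 1000 + 500 + 100 + 100 + 100 + 5 + 1 → MMMDCCCVI (Roman numeral)
MMMDCCCVI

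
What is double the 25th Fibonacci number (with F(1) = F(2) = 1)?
The 25th Fibonacci number (with F(1) = F(2) = 1) = 75025
Compute 75025 × 2 = 150050
150050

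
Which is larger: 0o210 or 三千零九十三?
Convert 0o210 (octal) → 2×64 + 1×8 = 136 (decimal)
Convert 三千零九十三 (Chinese numeral) → 3×1000 + 9×10 + 3 = 3093 (decimal)
Compare 136 vs 3093: larger = 3093
3093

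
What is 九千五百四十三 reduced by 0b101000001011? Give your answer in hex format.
Convert 九千五百四十三 (Chinese numeral) → 9×1000 + 5×100 + 4×10 + 3 = 9543 (decimal)
Convert 0b101000001011 (binary) → 2048 + 512 + 8 + 2 + 1 = 2571 (decimal)
Compute 9543 - 2571 = 6972
Convert 6972 (decimal) → 6972 = 1×4096 + 11×256 + 3×16 + 12 → 0x1B3C (hexadecimal)
0x1B3C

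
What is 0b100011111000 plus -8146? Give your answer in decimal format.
Convert 0b100011111000 (binary) → 2048 + 128 + 64 + 32 + 16 + 8 = 2296 (decimal)
Compute 2296 + -8146 = -5850
-5850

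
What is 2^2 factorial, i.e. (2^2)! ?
Convert 2^2 (power) → 4 (decimal)
Compute 4! = 24
24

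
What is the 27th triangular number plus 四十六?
The 27th triangular number = 27×28/2 = 378
Convert 四十六 (Chinese numeral) → 4×10 + 6 = 46 (decimal)
Compute 378 + 46 = 424
424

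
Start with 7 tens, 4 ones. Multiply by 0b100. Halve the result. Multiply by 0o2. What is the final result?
Convert 7 tens, 4 ones (place-value notation) → 7×10 + 4 = 74 (decimal)
Start: 74
Convert 0b100 (binary) → 4 (decimal)
74 × 4 = 296
296 ÷ 2 = 148
Convert 0o2 (octal) → 2 (decimal)
148 × 2 = 296
296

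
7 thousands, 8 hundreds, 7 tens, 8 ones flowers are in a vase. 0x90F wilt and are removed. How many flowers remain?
Convert 7 thousands, 8 hundreds, 7 tens, 8 ones (place-value notation) → 7×1000 + 8×100 + 7×10 + 8 = 7878 (decimal)
Convert 0x90F (hexadecimal) → 9×256 + 15 = 2319 (decimal)
Compute 7878 - 2319 = 5559
5559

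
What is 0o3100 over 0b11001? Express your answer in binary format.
Convert 0o3100 (octal) → 3×512 + 1×64 = 1600 (decimal)
Convert 0b11001 (binary) → 16 + 8 + 1 = 25 (decimal)
Compute 1600 ÷ 25 = 64
Convert 64 (decimal) → 0b1000000 (binary)
0b1000000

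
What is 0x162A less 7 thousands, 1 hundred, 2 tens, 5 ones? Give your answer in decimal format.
Convert 0x162A (hexadecimal) → 1×4096 + 6×256 + 2×16 + 10 = 5674 (decimal)
Convert 7 thousands, 1 hundred, 2 tens, 5 ones (place-value notation) → 7×1000 + 1×100 + 2×10 + 5 = 7125 (decimal)
Compute 5674 - 7125 = -1451
-1451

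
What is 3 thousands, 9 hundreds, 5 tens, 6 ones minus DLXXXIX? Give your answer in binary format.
Convert 3 thousands, 9 hundreds, 5 tens, 6 ones (place-value notation) → 3×1000 + 9×100 + 5×10 + 6 = 3956 (decimal)
Convert DLXXXIX (Roman numeral) → 500 + 50 + 10 + 10 + 10 + 9 = 589 (decimal)
Compute 3956 - 589 = 3367
Convert 3367 (decimal) → 3367 = 2048 + 1024 + 256 + 32 + 4 + 2 + 1 → 0b110100100111 (binary)
0b110100100111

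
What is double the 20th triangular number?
The 20th triangular number = 20×21/2 = 210
Compute 210 × 2 = 420
420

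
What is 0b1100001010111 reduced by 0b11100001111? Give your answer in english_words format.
Convert 0b1100001010111 (binary) → 4096 + 2048 + 64 + 16 + 4 + 2 + 1 = 6231 (decimal)
Convert 0b11100001111 (binary) → 1024 + 512 + 256 + 8 + 4 + 2 + 1 = 1807 (decimal)
Compute 6231 - 1807 = 4424
Convert 4424 (decimal) → 4424 = 4×1000 + 4×100 + 24 → four thousand four hundred twenty-four (English words)
four thousand four hundred twenty-four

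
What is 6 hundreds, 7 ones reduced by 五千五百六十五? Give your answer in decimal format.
Convert 6 hundreds, 7 ones (place-value notation) → 6×100 + 7 = 607 (decimal)
Convert 五千五百六十五 (Chinese numeral) → 5×1000 + 5×100 + 6×10 + 5 = 5565 (decimal)
Compute 607 - 5565 = -4958
-4958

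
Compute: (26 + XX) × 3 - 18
Convert XX (Roman numeral) → 10 + 10 = 20 (decimal)
Expression in decimal: (26 + 20) × 3 - 18
Parentheses first: 26 + 20 = 46
Multiply: 46 × 3 = 138
Subtract: 138 - 18 = 120
120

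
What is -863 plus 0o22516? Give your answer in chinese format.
Convert 0o22516 (octal) → 2×4096 + 2×512 + 5×64 + 1×8 + 6 = 9550 (decimal)
Compute -863 + 9550 = 8687
Convert 8687 (decimal) → 8687 = 8×1000 + 6×100 + 8×10 + 7 → 八千六百八十七 (Chinese numeral)
八千六百八十七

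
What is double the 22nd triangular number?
The 22nd triangular number = 22×23/2 = 253
Compute 253 × 2 = 506
506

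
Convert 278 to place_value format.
Convert 278 (decimal) → 278 = 2×100 + 7×10 + 8 → 2 hundreds, 7 tens, 8 ones (place-value notation)
2 hundreds, 7 tens, 8 ones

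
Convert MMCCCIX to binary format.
Convert MMCCCIX (Roman numeral) → 1000 + 1000 + 100 + 100 + 100 + 9 = 2309 (decimal)
Convert 2309 (decimal) → 2309 = 2048 + 256 + 4 + 1 → 0b100100000101 (binary)
0b100100000101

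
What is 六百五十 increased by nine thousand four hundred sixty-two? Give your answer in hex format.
Convert 六百五十 (Chinese numeral) → 6×100 + 5×10 = 650 (decimal)
Convert nine thousand four hundred sixty-two (English words) → 9×1000 + 4×100 + 62 = 9462 (decimal)
Compute 650 + 9462 = 10112
Convert 10112 (decimal) → 10112 = 2×4096 + 7×256 + 8×16 → 0x2780 (hexadecimal)
0x2780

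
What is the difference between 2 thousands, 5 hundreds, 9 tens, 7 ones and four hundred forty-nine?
Convert 2 thousands, 5 hundreds, 9 tens, 7 ones (place-value notation) → 2×1000 + 5×100 + 9×10 + 7 = 2597 (decimal)
Convert four hundred forty-nine (English words) → 4×100 + 49 = 449 (decimal)
Difference: |2597 - 449| = 2148
2148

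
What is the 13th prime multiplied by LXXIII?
Convert the 13th prime (prime index) → 41 (decimal)
Convert LXXIII (Roman numeral) → 50 + 10 + 10 + 1 + 1 + 1 = 73 (decimal)
Compute 41 × 73 = 2993
2993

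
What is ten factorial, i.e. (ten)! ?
Convert ten (English words) → 10 (decimal)
Compute 10! = 3628800
3628800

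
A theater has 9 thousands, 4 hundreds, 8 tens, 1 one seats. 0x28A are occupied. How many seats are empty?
Convert 9 thousands, 4 hundreds, 8 tens, 1 one (place-value notation) → 9×1000 + 4×100 + 8×10 + 1 = 9481 (decimal)
Convert 0x28A (hexadecimal) → 2×256 + 8×16 + 10 = 650 (decimal)
Compute 9481 - 650 = 8831
8831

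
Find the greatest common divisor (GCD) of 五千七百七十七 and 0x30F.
Convert 五千七百七十七 (Chinese numeral) → 5×1000 + 7×100 + 7×10 + 7 = 5777 (decimal)
Convert 0x30F (hexadecimal) → 3×256 + 15 = 783 (decimal)
Compute gcd(5777, 783) = 1
1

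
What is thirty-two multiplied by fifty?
Convert thirty-two (English words) → 32 (decimal)
Convert fifty (English words) → 50 (decimal)
Compute 32 × 50 = 1600
1600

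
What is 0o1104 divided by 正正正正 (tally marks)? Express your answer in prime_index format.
Convert 0o1104 (octal) → 1×512 + 1×64 + 4 = 580 (decimal)
Convert 正正正正 (tally marks) → 5 + 5 + 5 + 5 = 20 (decimal)
Compute 580 ÷ 20 = 29
Convert 29 (decimal) → the 10th prime (prime index)
the 10th prime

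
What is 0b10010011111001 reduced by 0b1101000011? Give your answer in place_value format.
Convert 0b10010011111001 (binary) → 8192 + 1024 + 128 + 64 + 32 + 16 + 8 + 1 = 9465 (decimal)
Convert 0b1101000011 (binary) → 512 + 256 + 64 + 2 + 1 = 835 (decimal)
Compute 9465 - 835 = 8630
Convert 8630 (decimal) → 8630 = 8×1000 + 6×100 + 3×10 → 8 thousands, 6 hundreds, 3 tens (place-value notation)
8 thousands, 6 hundreds, 3 tens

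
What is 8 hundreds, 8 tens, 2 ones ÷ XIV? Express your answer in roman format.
Convert 8 hundreds, 8 tens, 2 ones (place-value notation) → 8×100 + 8×10 + 2 = 882 (decimal)
Convert XIV (Roman numeral) → 10 + 4 = 14 (decimal)
Compute 882 ÷ 14 = 63
Convert 63 (decimal) → 63 = 50 + 10 + 1 + 1 + 1 → LXIII (Roman numeral)
LXIII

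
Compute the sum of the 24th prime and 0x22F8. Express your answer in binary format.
Convert the 24th prime (prime index) → 89 (decimal)
Convert 0x22F8 (hexadecimal) → 2×4096 + 2×256 + 15×16 + 8 = 8952 (decimal)
Compute 89 + 8952 = 9041
Convert 9041 (decimal) → 9041 = 8192 + 512 + 256 + 64 + 16 + 1 → 0b10001101010001 (binary)
0b10001101010001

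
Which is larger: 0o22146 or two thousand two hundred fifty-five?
Convert 0o22146 (octal) → 2×4096 + 2×512 + 1×64 + 4×8 + 6 = 9318 (decimal)
Convert two thousand two hundred fifty-five (English words) → 2×1000 + 2×100 + 55 = 2255 (decimal)
Compare 9318 vs 2255: larger = 9318
9318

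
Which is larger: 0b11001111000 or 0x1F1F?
Convert 0b11001111000 (binary) → 1024 + 512 + 64 + 32 + 16 + 8 = 1656 (decimal)
Convert 0x1F1F (hexadecimal) → 1×4096 + 15×256 + 1×16 + 15 = 7967 (decimal)
Compare 1656 vs 7967: larger = 7967
7967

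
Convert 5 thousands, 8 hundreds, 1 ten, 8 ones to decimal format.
Convert 5 thousands, 8 hundreds, 1 ten, 8 ones (place-value notation) → 5×1000 + 8×100 + 1×10 + 8 = 5818 (decimal)
5818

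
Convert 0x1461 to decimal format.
Convert 0x1461 (hexadecimal) → 1×4096 + 4×256 + 6×16 + 1 = 5217 (decimal)
5217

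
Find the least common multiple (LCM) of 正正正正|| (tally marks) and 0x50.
Convert 正正正正|| (tally marks) → 5 + 5 + 5 + 5 + 2 = 22 (decimal)
Convert 0x50 (hexadecimal) → 5×16 = 80 (decimal)
Compute lcm(22, 80) = 880
880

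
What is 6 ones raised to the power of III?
Convert 6 ones (place-value notation) → 6 (decimal)
Convert III (Roman numeral) → 1 + 1 + 1 = 3 (decimal)
Compute 6 ^ 3 = 216
216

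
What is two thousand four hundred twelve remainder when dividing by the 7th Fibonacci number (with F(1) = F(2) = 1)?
Convert two thousand four hundred twelve (English words) → 2×1000 + 4×100 + 12 = 2412 (decimal)
Convert the 7th Fibonacci number (with F(1) = F(2) = 1) (Fibonacci index) → 1, 1, 2, 3, 5, 8, 13 → 13 (decimal)
Compute 2412 mod 13 = 7
7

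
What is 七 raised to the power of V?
Convert 七 (Chinese numeral) → 7 (decimal)
Convert V (Roman numeral) → 5 (decimal)
Compute 7 ^ 5 = 16807
16807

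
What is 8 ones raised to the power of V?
Convert 8 ones (place-value notation) → 8 (decimal)
Convert V (Roman numeral) → 5 (decimal)
Compute 8 ^ 5 = 32768
32768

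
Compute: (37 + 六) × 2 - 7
Convert 六 (Chinese numeral) → 6 (decimal)
Expression in decimal: (37 + 6) × 2 - 7
Parentheses first: 37 + 6 = 43
Multiply: 43 × 2 = 86
Subtract: 86 - 7 = 79
79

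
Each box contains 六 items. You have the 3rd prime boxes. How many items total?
Convert 六 (Chinese numeral) → 6 (decimal)
Convert the 3rd prime (prime index) → 5 (decimal)
Compute 6 × 5 = 30
30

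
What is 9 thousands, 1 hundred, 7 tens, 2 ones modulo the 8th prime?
Convert 9 thousands, 1 hundred, 7 tens, 2 ones (place-value notation) → 9×1000 + 1×100 + 7×10 + 2 = 9172 (decimal)
Convert the 8th prime (prime index) → 19 (decimal)
Compute 9172 mod 19 = 14
14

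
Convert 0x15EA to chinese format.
Convert 0x15EA (hexadecimal) → 1×4096 + 5×256 + 14×16 + 10 = 5610 (decimal)
Convert 5610 (decimal) → 5610 = 5×1000 + 6×100 + 1×10 → 五千六百一十 (Chinese numeral)
五千六百一十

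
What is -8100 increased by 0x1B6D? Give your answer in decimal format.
Convert 0x1B6D (hexadecimal) → 1×4096 + 11×256 + 6×16 + 13 = 7021 (decimal)
Compute -8100 + 7021 = -1079
-1079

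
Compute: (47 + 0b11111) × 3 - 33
Convert 0b11111 (binary) → 16 + 8 + 4 + 2 + 1 = 31 (decimal)
Expression in decimal: (47 + 31) × 3 - 33
Parentheses first: 47 + 31 = 78
Multiply: 78 × 3 = 234
Subtract: 234 - 33 = 201
201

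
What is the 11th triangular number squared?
The 11th triangular number = 11×12/2 = 66
Compute 66² = 66 × 66 = 4356
4356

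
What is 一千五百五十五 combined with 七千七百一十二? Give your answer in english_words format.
Convert 一千五百五十五 (Chinese numeral) → 1×1000 + 5×100 + 5×10 + 5 = 1555 (decimal)
Convert 七千七百一十二 (Chinese numeral) → 7×1000 + 7×100 + 1×10 + 2 = 7712 (decimal)
Compute 1555 + 7712 = 9267
Convert 9267 (decimal) → 9267 = 9×1000 + 2×100 + 67 → nine thousand two hundred sixty-seven (English words)
nine thousand two hundred sixty-seven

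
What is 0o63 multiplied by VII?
Convert 0o63 (octal) → 6×8 + 3 = 51 (decimal)
Convert VII (Roman numeral) → 5 + 1 + 1 = 7 (decimal)
Compute 51 × 7 = 357
357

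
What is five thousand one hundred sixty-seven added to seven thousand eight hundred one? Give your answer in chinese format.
Convert five thousand one hundred sixty-seven (English words) → 5×1000 + 1×100 + 67 = 5167 (decimal)
Convert seven thousand eight hundred one (English words) → 7×1000 + 8×100 + 1 = 7801 (decimal)
Compute 5167 + 7801 = 12968
Convert 12968 (decimal) → 12968 = 1×10000 + 2×1000 + 9×100 + 6×10 + 8 → 一万二千九百六十八 (Chinese numeral)
一万二千九百六十八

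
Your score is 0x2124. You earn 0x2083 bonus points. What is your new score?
Convert 0x2124 (hexadecimal) → 2×4096 + 1×256 + 2×16 + 4 = 8484 (decimal)
Convert 0x2083 (hexadecimal) → 2×4096 + 8×16 + 3 = 8323 (decimal)
Compute 8484 + 8323 = 16807
16807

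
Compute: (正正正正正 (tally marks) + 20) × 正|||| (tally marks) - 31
Convert 正正正正正 (tally marks) → 5 + 5 + 5 + 5 + 5 = 25 (decimal)
Convert 正|||| (tally marks) → 5 + 4 = 9 (decimal)
Expression in decimal: (25 + 20) × 9 - 31
Parentheses first: 25 + 20 = 45
Multiply: 45 × 9 = 405
Subtract: 405 - 31 = 374
374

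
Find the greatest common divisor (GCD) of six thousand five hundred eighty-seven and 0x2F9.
Convert six thousand five hundred eighty-seven (English words) → 6×1000 + 5×100 + 87 = 6587 (decimal)
Convert 0x2F9 (hexadecimal) → 2×256 + 15×16 + 9 = 761 (decimal)
Compute gcd(6587, 761) = 1
1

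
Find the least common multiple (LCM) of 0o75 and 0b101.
Convert 0o75 (octal) → 7×8 + 5 = 61 (decimal)
Convert 0b101 (binary) → 4 + 1 = 5 (decimal)
Compute lcm(61, 5) = 305
305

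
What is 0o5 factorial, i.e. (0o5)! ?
Convert 0o5 (octal) → 5 (decimal)
Compute 5! = 120
120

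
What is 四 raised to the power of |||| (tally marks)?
Convert 四 (Chinese numeral) → 4 (decimal)
Convert |||| (tally marks) → 4 (decimal)
Compute 4 ^ 4 = 256
256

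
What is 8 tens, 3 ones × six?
Convert 8 tens, 3 ones (place-value notation) → 8×10 + 3 = 83 (decimal)
Convert six (English words) → 6 (decimal)
Compute 83 × 6 = 498
498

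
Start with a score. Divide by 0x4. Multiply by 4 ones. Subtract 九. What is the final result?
Convert a score (colloquial) → 20 (decimal)
Start: 20
Convert 0x4 (hexadecimal) → 4 (decimal)
20 ÷ 4 = 5
Convert 4 ones (place-value notation) → 4 (decimal)
5 × 4 = 20
Convert 九 (Chinese numeral) → 9 (decimal)
20 - 9 = 11
11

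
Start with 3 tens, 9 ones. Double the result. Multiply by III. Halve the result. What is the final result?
Convert 3 tens, 9 ones (place-value notation) → 3×10 + 9 = 39 (decimal)
Start: 39
39 × 2 = 78
Convert III (Roman numeral) → 1 + 1 + 1 = 3 (decimal)
78 × 3 = 234
234 ÷ 2 = 117
117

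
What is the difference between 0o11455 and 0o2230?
Convert 0o11455 (octal) → 1×4096 + 1×512 + 4×64 + 5×8 + 5 = 4909 (decimal)
Convert 0o2230 (octal) → 2×512 + 2×64 + 3×8 = 1176 (decimal)
Difference: |4909 - 1176| = 3733
3733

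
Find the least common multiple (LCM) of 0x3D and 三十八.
Convert 0x3D (hexadecimal) → 3×16 + 13 = 61 (decimal)
Convert 三十八 (Chinese numeral) → 3×10 + 8 = 38 (decimal)
Compute lcm(61, 38) = 2318
2318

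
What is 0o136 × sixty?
Convert 0o136 (octal) → 1×64 + 3×8 + 6 = 94 (decimal)
Convert sixty (English words) → 60 (decimal)
Compute 94 × 60 = 5640
5640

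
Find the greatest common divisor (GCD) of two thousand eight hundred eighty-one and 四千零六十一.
Convert two thousand eight hundred eighty-one (English words) → 2×1000 + 8×100 + 81 = 2881 (decimal)
Convert 四千零六十一 (Chinese numeral) → 4×1000 + 6×10 + 1 = 4061 (decimal)
Compute gcd(2881, 4061) = 1
1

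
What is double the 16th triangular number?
The 16th triangular number = 16×17/2 = 136
Compute 136 × 2 = 272
272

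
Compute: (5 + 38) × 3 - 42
Parentheses first: 5 + 38 = 43
Multiply: 43 × 3 = 129
Subtract: 129 - 42 = 87
87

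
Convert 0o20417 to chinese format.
Convert 0o20417 (octal) → 2×4096 + 4×64 + 1×8 + 7 = 8463 (decimal)
Convert 8463 (decimal) → 8463 = 8×1000 + 4×100 + 6×10 + 3 → 八千四百六十三 (Chinese numeral)
八千四百六十三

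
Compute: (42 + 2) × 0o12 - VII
Convert 0o12 (octal) → 1×8 + 2 = 10 (decimal)
Convert VII (Roman numeral) → 5 + 1 + 1 = 7 (decimal)
Expression in decimal: (42 + 2) × 10 - 7
Parentheses first: 42 + 2 = 44
Multiply: 44 × 10 = 440
Subtract: 440 - 7 = 433
433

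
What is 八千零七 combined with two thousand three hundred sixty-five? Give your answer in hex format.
Convert 八千零七 (Chinese numeral) → 8×1000 + 7 = 8007 (decimal)
Convert two thousand three hundred sixty-five (English words) → 2×1000 + 3×100 + 65 = 2365 (decimal)
Compute 8007 + 2365 = 10372
Convert 10372 (decimal) → 10372 = 2×4096 + 8×256 + 8×16 + 4 → 0x2884 (hexadecimal)
0x2884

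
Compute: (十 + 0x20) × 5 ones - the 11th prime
Convert 十 (Chinese numeral) → 1×10 = 10 (decimal)
Convert 0x20 (hexadecimal) → 2×16 = 32 (decimal)
Convert 5 ones (place-value notation) → 5 (decimal)
Convert the 11th prime (prime index) → 31 (decimal)
Expression in decimal: (10 + 32) × 5 - 31
Parentheses first: 10 + 32 = 42
Multiply: 42 × 5 = 210
Subtract: 210 - 31 = 179
179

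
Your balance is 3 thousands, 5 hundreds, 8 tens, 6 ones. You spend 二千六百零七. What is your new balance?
Convert 3 thousands, 5 hundreds, 8 tens, 6 ones (place-value notation) → 3×1000 + 5×100 + 8×10 + 6 = 3586 (decimal)
Convert 二千六百零七 (Chinese numeral) → 2×1000 + 6×100 + 7 = 2607 (decimal)
Compute 3586 - 2607 = 979
979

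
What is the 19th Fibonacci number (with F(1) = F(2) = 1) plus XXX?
The 19th Fibonacci number (with F(1) = F(2) = 1) = 4181
Convert XXX (Roman numeral) → 10 + 10 + 10 = 30 (decimal)
Compute 4181 + 30 = 4211
4211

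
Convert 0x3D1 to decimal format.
Convert 0x3D1 (hexadecimal) → 3×256 + 13×16 + 1 = 977 (decimal)
977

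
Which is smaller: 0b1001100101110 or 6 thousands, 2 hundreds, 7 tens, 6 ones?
Convert 0b1001100101110 (binary) → 4096 + 512 + 256 + 32 + 8 + 4 + 2 = 4910 (decimal)
Convert 6 thousands, 2 hundreds, 7 tens, 6 ones (place-value notation) → 6×1000 + 2×100 + 7×10 + 6 = 6276 (decimal)
Compare 4910 vs 6276: smaller = 4910
4910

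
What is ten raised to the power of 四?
Convert ten (English words) → 10 (decimal)
Convert 四 (Chinese numeral) → 4 (decimal)
Compute 10 ^ 4 = 10000
10000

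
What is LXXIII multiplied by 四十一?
Convert LXXIII (Roman numeral) → 50 + 10 + 10 + 1 + 1 + 1 = 73 (decimal)
Convert 四十一 (Chinese numeral) → 4×10 + 1 = 41 (decimal)
Compute 73 × 41 = 2993
2993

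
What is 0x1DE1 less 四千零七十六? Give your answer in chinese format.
Convert 0x1DE1 (hexadecimal) → 1×4096 + 13×256 + 14×16 + 1 = 7649 (decimal)
Convert 四千零七十六 (Chinese numeral) → 4×1000 + 7×10 + 6 = 4076 (decimal)
Compute 7649 - 4076 = 3573
Convert 3573 (decimal) → 3573 = 3×1000 + 5×100 + 7×10 + 3 → 三千五百七十三 (Chinese numeral)
三千五百七十三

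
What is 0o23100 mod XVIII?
Convert 0o23100 (octal) → 2×4096 + 3×512 + 1×64 = 9792 (decimal)
Convert XVIII (Roman numeral) → 10 + 5 + 1 + 1 + 1 = 18 (decimal)
Compute 9792 mod 18 = 0
0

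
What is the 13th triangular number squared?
The 13th triangular number = 13×14/2 = 91
Compute 91² = 91 × 91 = 8281
8281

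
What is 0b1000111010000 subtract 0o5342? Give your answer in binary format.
Convert 0b1000111010000 (binary) → 4096 + 256 + 128 + 64 + 16 = 4560 (decimal)
Convert 0o5342 (octal) → 5×512 + 3×64 + 4×8 + 2 = 2786 (decimal)
Compute 4560 - 2786 = 1774
Convert 1774 (decimal) → 1774 = 1024 + 512 + 128 + 64 + 32 + 8 + 4 + 2 → 0b11011101110 (binary)
0b11011101110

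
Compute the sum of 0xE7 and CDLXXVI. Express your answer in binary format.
Convert 0xE7 (hexadecimal) → 14×16 + 7 = 231 (decimal)
Convert CDLXXVI (Roman numeral) → 400 + 50 + 10 + 10 + 5 + 1 = 476 (decimal)
Compute 231 + 476 = 707
Convert 707 (decimal) → 707 = 512 + 128 + 64 + 2 + 1 → 0b1011000011 (binary)
0b1011000011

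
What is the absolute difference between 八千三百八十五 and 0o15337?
Convert 八千三百八十五 (Chinese numeral) → 8×1000 + 3×100 + 8×10 + 5 = 8385 (decimal)
Convert 0o15337 (octal) → 1×4096 + 5×512 + 3×64 + 3×8 + 7 = 6879 (decimal)
Compute |8385 - 6879| = 1506
1506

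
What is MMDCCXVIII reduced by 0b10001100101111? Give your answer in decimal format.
Convert MMDCCXVIII (Roman numeral) → 1000 + 1000 + 500 + 100 + 100 + 10 + 5 + 1 + 1 + 1 = 2718 (decimal)
Convert 0b10001100101111 (binary) → 8192 + 512 + 256 + 32 + 8 + 4 + 2 + 1 = 9007 (decimal)
Compute 2718 - 9007 = -6289
-6289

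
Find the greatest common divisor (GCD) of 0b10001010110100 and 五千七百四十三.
Convert 0b10001010110100 (binary) → 8192 + 512 + 128 + 32 + 16 + 4 = 8884 (decimal)
Convert 五千七百四十三 (Chinese numeral) → 5×1000 + 7×100 + 4×10 + 3 = 5743 (decimal)
Compute gcd(8884, 5743) = 1
1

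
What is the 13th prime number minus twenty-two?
The 13th prime number = 41
Convert twenty-two (English words) → 22 (decimal)
Compute 41 - 22 = 19
19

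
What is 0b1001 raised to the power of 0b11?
Convert 0b1001 (binary) → 8 + 1 = 9 (decimal)
Convert 0b11 (binary) → 2 + 1 = 3 (decimal)
Compute 9 ^ 3 = 729
729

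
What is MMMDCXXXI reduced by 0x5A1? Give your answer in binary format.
Convert MMMDCXXXI (Roman numeral) → 1000 + 1000 + 1000 + 500 + 100 + 10 + 10 + 10 + 1 = 3631 (decimal)
Convert 0x5A1 (hexadecimal) → 5×256 + 10×16 + 1 = 1441 (decimal)
Compute 3631 - 1441 = 2190
Convert 2190 (decimal) → 2190 = 2048 + 128 + 8 + 4 + 2 → 0b100010001110 (binary)
0b100010001110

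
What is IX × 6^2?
Convert IX (Roman numeral) → 9 (decimal)
Convert 6^2 (power) → 36 (decimal)
Compute 9 × 36 = 324
324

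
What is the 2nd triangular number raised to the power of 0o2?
Convert the 2nd triangular number (triangular index) → 2×3/2 = 3 (decimal)
Convert 0o2 (octal) → 2 (decimal)
Compute 3 ^ 2 = 9
9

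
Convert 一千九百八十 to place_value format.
Convert 一千九百八十 (Chinese numeral) → 1×1000 + 9×100 + 8×10 = 1980 (decimal)
Convert 1980 (decimal) → 1980 = 1×1000 + 9×100 + 8×10 → 1 thousand, 9 hundreds, 8 tens (place-value notation)
1 thousand, 9 hundreds, 8 tens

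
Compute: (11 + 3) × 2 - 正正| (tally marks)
Convert 正正| (tally marks) → 5 + 5 + 1 = 11 (decimal)
Expression in decimal: (11 + 3) × 2 - 11
Parentheses first: 11 + 3 = 14
Multiply: 14 × 2 = 28
Subtract: 28 - 11 = 17
17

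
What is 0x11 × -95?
Convert 0x11 (hexadecimal) → 1×16 + 1 = 17 (decimal)
Compute 17 × -95 = -1615
-1615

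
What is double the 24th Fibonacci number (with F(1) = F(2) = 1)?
The 24th Fibonacci number (with F(1) = F(2) = 1) = 46368
Compute 46368 × 2 = 92736
92736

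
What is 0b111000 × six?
Convert 0b111000 (binary) → 32 + 16 + 8 = 56 (decimal)
Convert six (English words) → 6 (decimal)
Compute 56 × 6 = 336
336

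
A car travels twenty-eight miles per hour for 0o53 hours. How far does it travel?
Convert twenty-eight (English words) → 28 (decimal)
Convert 0o53 (octal) → 5×8 + 3 = 43 (decimal)
Compute 28 × 43 = 1204
1204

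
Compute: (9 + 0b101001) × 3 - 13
Convert 0b101001 (binary) → 32 + 8 + 1 = 41 (decimal)
Expression in decimal: (9 + 41) × 3 - 13
Parentheses first: 9 + 41 = 50
Multiply: 50 × 3 = 150
Subtract: 150 - 13 = 137
137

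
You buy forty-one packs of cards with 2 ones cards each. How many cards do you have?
Convert 2 ones (place-value notation) → 2 (decimal)
Convert forty-one (English words) → 41 (decimal)
Compute 2 × 41 = 82
82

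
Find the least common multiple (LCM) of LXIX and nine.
Convert LXIX (Roman numeral) → 50 + 10 + 9 = 69 (decimal)
Convert nine (English words) → 9 (decimal)
Compute lcm(69, 9) = 207
207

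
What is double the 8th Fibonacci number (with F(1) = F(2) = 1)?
The 8th Fibonacci number (with F(1) = F(2) = 1): 1, 1, 2, 3, 5, 8, 13, 21 → 21
Compute 21 × 2 = 42
42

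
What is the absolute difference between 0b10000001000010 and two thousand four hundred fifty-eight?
Convert 0b10000001000010 (binary) → 8192 + 64 + 2 = 8258 (decimal)
Convert two thousand four hundred fifty-eight (English words) → 2×1000 + 4×100 + 58 = 2458 (decimal)
Compute |8258 - 2458| = 5800
5800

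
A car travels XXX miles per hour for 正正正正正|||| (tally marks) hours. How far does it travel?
Convert XXX (Roman numeral) → 10 + 10 + 10 = 30 (decimal)
Convert 正正正正正|||| (tally marks) → 5 + 5 + 5 + 5 + 5 + 4 = 29 (decimal)
Compute 30 × 29 = 870
870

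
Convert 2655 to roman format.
Convert 2655 (decimal) → 2655 = 1000 + 1000 + 500 + 100 + 50 + 5 → MMDCLV (Roman numeral)
MMDCLV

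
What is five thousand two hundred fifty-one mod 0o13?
Convert five thousand two hundred fifty-one (English words) → 5×1000 + 2×100 + 51 = 5251 (decimal)
Convert 0o13 (octal) → 1×8 + 3 = 11 (decimal)
Compute 5251 mod 11 = 4
4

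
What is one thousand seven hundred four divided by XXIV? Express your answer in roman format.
Convert one thousand seven hundred four (English words) → 1×1000 + 7×100 + 4 = 1704 (decimal)
Convert XXIV (Roman numeral) → 10 + 10 + 4 = 24 (decimal)
Compute 1704 ÷ 24 = 71
Convert 71 (decimal) → 71 = 50 + 10 + 10 + 1 → LXXI (Roman numeral)
LXXI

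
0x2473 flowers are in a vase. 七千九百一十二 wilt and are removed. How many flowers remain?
Convert 0x2473 (hexadecimal) → 2×4096 + 4×256 + 7×16 + 3 = 9331 (decimal)
Convert 七千九百一十二 (Chinese numeral) → 7×1000 + 9×100 + 1×10 + 2 = 7912 (decimal)
Compute 9331 - 7912 = 1419
1419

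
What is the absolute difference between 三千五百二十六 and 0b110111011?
Convert 三千五百二十六 (Chinese numeral) → 3×1000 + 5×100 + 2×10 + 6 = 3526 (decimal)
Convert 0b110111011 (binary) → 256 + 128 + 32 + 16 + 8 + 2 + 1 = 443 (decimal)
Compute |3526 - 443| = 3083
3083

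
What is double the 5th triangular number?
The 5th triangular number = 5×6/2 = 15
Compute 15 × 2 = 30
30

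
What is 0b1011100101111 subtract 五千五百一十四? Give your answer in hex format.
Convert 0b1011100101111 (binary) → 4096 + 1024 + 512 + 256 + 32 + 8 + 4 + 2 + 1 = 5935 (decimal)
Convert 五千五百一十四 (Chinese numeral) → 5×1000 + 5×100 + 1×10 + 4 = 5514 (decimal)
Compute 5935 - 5514 = 421
Convert 421 (decimal) → 421 = 1×256 + 10×16 + 5 → 0x1A5 (hexadecimal)
0x1A5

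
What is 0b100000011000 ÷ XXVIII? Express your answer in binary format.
Convert 0b100000011000 (binary) → 2048 + 16 + 8 = 2072 (decimal)
Convert XXVIII (Roman numeral) → 10 + 10 + 5 + 1 + 1 + 1 = 28 (decimal)
Compute 2072 ÷ 28 = 74
Convert 74 (decimal) → 74 = 64 + 8 + 2 → 0b1001010 (binary)
0b1001010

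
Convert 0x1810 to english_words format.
Convert 0x1810 (hexadecimal) → 1×4096 + 8×256 + 1×16 = 6160 (decimal)
Convert 6160 (decimal) → 6160 = 6×1000 + 1×100 + 60 → six thousand one hundred sixty (English words)
six thousand one hundred sixty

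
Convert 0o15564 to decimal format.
Convert 0o15564 (octal) → 1×4096 + 5×512 + 5×64 + 6×8 + 4 = 7028 (decimal)
7028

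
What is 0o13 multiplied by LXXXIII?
Convert 0o13 (octal) → 1×8 + 3 = 11 (decimal)
Convert LXXXIII (Roman numeral) → 50 + 10 + 10 + 10 + 1 + 1 + 1 = 83 (decimal)
Compute 11 × 83 = 913
913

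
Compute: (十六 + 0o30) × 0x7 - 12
Convert 十六 (Chinese numeral) → 1×10 + 6 = 16 (decimal)
Convert 0o30 (octal) → 3×8 = 24 (decimal)
Convert 0x7 (hexadecimal) → 7 (decimal)
Expression in decimal: (16 + 24) × 7 - 12
Parentheses first: 16 + 24 = 40
Multiply: 40 × 7 = 280
Subtract: 280 - 12 = 268
268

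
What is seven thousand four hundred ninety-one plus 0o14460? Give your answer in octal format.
Convert seven thousand four hundred ninety-one (English words) → 7×1000 + 4×100 + 91 = 7491 (decimal)
Convert 0o14460 (octal) → 1×4096 + 4×512 + 4×64 + 6×8 = 6448 (decimal)
Compute 7491 + 6448 = 13939
Convert 13939 (decimal) → 13939 = 3×4096 + 3×512 + 1×64 + 6×8 + 3 → 0o33163 (octal)
0o33163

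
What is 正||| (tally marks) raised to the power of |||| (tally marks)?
Convert 正||| (tally marks) → 5 + 3 = 8 (decimal)
Convert |||| (tally marks) → 4 (decimal)
Compute 8 ^ 4 = 4096
4096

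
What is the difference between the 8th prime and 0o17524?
Convert the 8th prime (prime index) → 19 (decimal)
Convert 0o17524 (octal) → 1×4096 + 7×512 + 5×64 + 2×8 + 4 = 8020 (decimal)
Difference: |19 - 8020| = 8001
8001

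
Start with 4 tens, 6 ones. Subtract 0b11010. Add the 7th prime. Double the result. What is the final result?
Convert 4 tens, 6 ones (place-value notation) → 4×10 + 6 = 46 (decimal)
Start: 46
Convert 0b11010 (binary) → 16 + 8 + 2 = 26 (decimal)
46 - 26 = 20
Convert the 7th prime (prime index) → 17 (decimal)
20 + 17 = 37
37 × 2 = 74
74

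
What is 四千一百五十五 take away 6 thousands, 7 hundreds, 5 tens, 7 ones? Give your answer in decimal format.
Convert 四千一百五十五 (Chinese numeral) → 4×1000 + 1×100 + 5×10 + 5 = 4155 (decimal)
Convert 6 thousands, 7 hundreds, 5 tens, 7 ones (place-value notation) → 6×1000 + 7×100 + 5×10 + 7 = 6757 (decimal)
Compute 4155 - 6757 = -2602
-2602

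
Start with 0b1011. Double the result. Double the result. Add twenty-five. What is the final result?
Convert 0b1011 (binary) → 8 + 2 + 1 = 11 (decimal)
Start: 11
11 × 2 = 22
22 × 2 = 44
Convert twenty-five (English words) → 25 (decimal)
44 + 25 = 69
69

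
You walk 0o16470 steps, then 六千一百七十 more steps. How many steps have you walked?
Convert 0o16470 (octal) → 1×4096 + 6×512 + 4×64 + 7×8 = 7480 (decimal)
Convert 六千一百七十 (Chinese numeral) → 6×1000 + 1×100 + 7×10 = 6170 (decimal)
Compute 7480 + 6170 = 13650
13650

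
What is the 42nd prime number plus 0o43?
The 42nd prime number = 181
Convert 0o43 (octal) → 4×8 + 3 = 35 (decimal)
Compute 181 + 35 = 216
216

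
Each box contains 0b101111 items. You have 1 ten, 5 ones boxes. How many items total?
Convert 0b101111 (binary) → 32 + 8 + 4 + 2 + 1 = 47 (decimal)
Convert 1 ten, 5 ones (place-value notation) → 1×10 + 5 = 15 (decimal)
Compute 47 × 15 = 705
705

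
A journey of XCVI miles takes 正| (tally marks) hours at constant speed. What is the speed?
Convert XCVI (Roman numeral) → 90 + 5 + 1 = 96 (decimal)
Convert 正| (tally marks) → 5 + 1 = 6 (decimal)
Compute 96 ÷ 6 = 16
16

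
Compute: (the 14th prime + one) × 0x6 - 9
Convert the 14th prime (prime index) → 43 (decimal)
Convert one (English words) → 1 (decimal)
Convert 0x6 (hexadecimal) → 6 (decimal)
Expression in decimal: (43 + 1) × 6 - 9
Parentheses first: 43 + 1 = 44
Multiply: 44 × 6 = 264
Subtract: 264 - 9 = 255
255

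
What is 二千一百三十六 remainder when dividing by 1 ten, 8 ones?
Convert 二千一百三十六 (Chinese numeral) → 2×1000 + 1×100 + 3×10 + 6 = 2136 (decimal)
Convert 1 ten, 8 ones (place-value notation) → 1×10 + 8 = 18 (decimal)
Compute 2136 mod 18 = 12
12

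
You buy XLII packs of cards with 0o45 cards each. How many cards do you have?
Convert 0o45 (octal) → 4×8 + 5 = 37 (decimal)
Convert XLII (Roman numeral) → 40 + 1 + 1 = 42 (decimal)
Compute 37 × 42 = 1554
1554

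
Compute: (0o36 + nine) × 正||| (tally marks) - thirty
Convert 0o36 (octal) → 3×8 + 6 = 30 (decimal)
Convert nine (English words) → 9 (decimal)
Convert 正||| (tally marks) → 5 + 3 = 8 (decimal)
Convert thirty (English words) → 30 (decimal)
Expression in decimal: (30 + 9) × 8 - 30
Parentheses first: 30 + 9 = 39
Multiply: 39 × 8 = 312
Subtract: 312 - 30 = 282
282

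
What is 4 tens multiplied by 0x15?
Convert 4 tens (place-value notation) → 4×10 = 40 (decimal)
Convert 0x15 (hexadecimal) → 1×16 + 5 = 21 (decimal)
Compute 40 × 21 = 840
840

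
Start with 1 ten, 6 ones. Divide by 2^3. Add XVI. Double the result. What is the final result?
Convert 1 ten, 6 ones (place-value notation) → 1×10 + 6 = 16 (decimal)
Start: 16
Convert 2^3 (power) → 8 (decimal)
16 ÷ 8 = 2
Convert XVI (Roman numeral) → 10 + 5 + 1 = 16 (decimal)
2 + 16 = 18
18 × 2 = 36
36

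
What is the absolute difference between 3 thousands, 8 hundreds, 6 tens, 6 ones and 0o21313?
Convert 3 thousands, 8 hundreds, 6 tens, 6 ones (place-value notation) → 3×1000 + 8×100 + 6×10 + 6 = 3866 (decimal)
Convert 0o21313 (octal) → 2×4096 + 1×512 + 3×64 + 1×8 + 3 = 8907 (decimal)
Compute |3866 - 8907| = 5041
5041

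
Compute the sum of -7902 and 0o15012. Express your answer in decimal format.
Convert 0o15012 (octal) → 1×4096 + 5×512 + 1×8 + 2 = 6666 (decimal)
Compute -7902 + 6666 = -1236
-1236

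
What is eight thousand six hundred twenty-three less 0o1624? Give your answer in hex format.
Convert eight thousand six hundred twenty-three (English words) → 8×1000 + 6×100 + 23 = 8623 (decimal)
Convert 0o1624 (octal) → 1×512 + 6×64 + 2×8 + 4 = 916 (decimal)
Compute 8623 - 916 = 7707
Convert 7707 (decimal) → 7707 = 1×4096 + 14×256 + 1×16 + 11 → 0x1E1B (hexadecimal)
0x1E1B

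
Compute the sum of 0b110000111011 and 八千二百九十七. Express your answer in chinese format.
Convert 0b110000111011 (binary) → 2048 + 1024 + 32 + 16 + 8 + 2 + 1 = 3131 (decimal)
Convert 八千二百九十七 (Chinese numeral) → 8×1000 + 2×100 + 9×10 + 7 = 8297 (decimal)
Compute 3131 + 8297 = 11428
Convert 11428 (decimal) → 11428 = 1×10000 + 1×1000 + 4×100 + 2×10 + 8 → 一万一千四百二十八 (Chinese numeral)
一万一千四百二十八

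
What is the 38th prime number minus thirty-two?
The 38th prime number = 163
Convert thirty-two (English words) → 32 (decimal)
Compute 163 - 32 = 131
131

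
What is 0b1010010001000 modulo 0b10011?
Convert 0b1010010001000 (binary) → 4096 + 1024 + 128 + 8 = 5256 (decimal)
Convert 0b10011 (binary) → 16 + 2 + 1 = 19 (decimal)
Compute 5256 mod 19 = 12
12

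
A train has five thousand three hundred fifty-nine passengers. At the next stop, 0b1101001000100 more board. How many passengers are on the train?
Convert five thousand three hundred fifty-nine (English words) → 5×1000 + 3×100 + 59 = 5359 (decimal)
Convert 0b1101001000100 (binary) → 4096 + 2048 + 512 + 64 + 4 = 6724 (decimal)
Compute 5359 + 6724 = 12083
12083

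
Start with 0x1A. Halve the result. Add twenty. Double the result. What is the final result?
Convert 0x1A (hexadecimal) → 1×16 + 10 = 26 (decimal)
Start: 26
26 ÷ 2 = 13
Convert twenty (English words) → 20 (decimal)
13 + 20 = 33
33 × 2 = 66
66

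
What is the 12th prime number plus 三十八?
The 12th prime number = 37
Convert 三十八 (Chinese numeral) → 3×10 + 8 = 38 (decimal)
Compute 37 + 38 = 75
75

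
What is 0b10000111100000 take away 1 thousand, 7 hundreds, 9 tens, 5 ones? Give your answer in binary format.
Convert 0b10000111100000 (binary) → 8192 + 256 + 128 + 64 + 32 = 8672 (decimal)
Convert 1 thousand, 7 hundreds, 9 tens, 5 ones (place-value notation) → 1×1000 + 7×100 + 9×10 + 5 = 1795 (decimal)
Compute 8672 - 1795 = 6877
Convert 6877 (decimal) → 6877 = 4096 + 2048 + 512 + 128 + 64 + 16 + 8 + 4 + 1 → 0b1101011011101 (binary)
0b1101011011101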